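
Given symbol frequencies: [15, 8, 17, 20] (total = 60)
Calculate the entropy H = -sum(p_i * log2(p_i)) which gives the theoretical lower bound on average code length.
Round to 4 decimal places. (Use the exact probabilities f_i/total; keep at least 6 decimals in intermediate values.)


Per-symbol terms -p_i * log2(p_i) with p_i = f_i/60:
  p = 15/60 = 0.250000: log2(p) = -2.000000, -p*log2(p) = 0.500000
  p = 8/60 = 0.133333: log2(p) = -2.906891, -p*log2(p) = 0.387585
  p = 17/60 = 0.283333: log2(p) = -1.819428, -p*log2(p) = 0.515505
  p = 20/60 = 0.333333: log2(p) = -1.584963, -p*log2(p) = 0.528321
H = 0.500000 + 0.387585 + 0.515505 + 0.528321 = 1.931411

H = 1.9314 bits/symbol


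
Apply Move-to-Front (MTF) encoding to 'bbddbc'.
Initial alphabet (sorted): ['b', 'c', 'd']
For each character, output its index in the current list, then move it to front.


MTF encoding:
'b': index 0 in ['b', 'c', 'd'] -> ['b', 'c', 'd']
'b': index 0 in ['b', 'c', 'd'] -> ['b', 'c', 'd']
'd': index 2 in ['b', 'c', 'd'] -> ['d', 'b', 'c']
'd': index 0 in ['d', 'b', 'c'] -> ['d', 'b', 'c']
'b': index 1 in ['d', 'b', 'c'] -> ['b', 'd', 'c']
'c': index 2 in ['b', 'd', 'c'] -> ['c', 'b', 'd']


Output: [0, 0, 2, 0, 1, 2]


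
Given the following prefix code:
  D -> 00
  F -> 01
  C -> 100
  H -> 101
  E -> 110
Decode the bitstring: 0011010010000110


Decoding step by step:
Bits 00 -> D
Bits 110 -> E
Bits 100 -> C
Bits 100 -> C
Bits 00 -> D
Bits 110 -> E


Decoded message: DECCDE


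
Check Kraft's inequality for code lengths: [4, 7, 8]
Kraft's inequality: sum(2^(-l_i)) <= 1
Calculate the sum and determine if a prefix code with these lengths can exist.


Sum = 2^(-4) + 2^(-7) + 2^(-8)
    = 0.0625 + 0.0078125 + 0.00390625
    = 19/256 = 0.07421875
Since 0.07421875 <= 1, Kraft's inequality IS satisfied.
A prefix code with these lengths CAN exist.

Kraft sum = 0.07421875. Satisfied.


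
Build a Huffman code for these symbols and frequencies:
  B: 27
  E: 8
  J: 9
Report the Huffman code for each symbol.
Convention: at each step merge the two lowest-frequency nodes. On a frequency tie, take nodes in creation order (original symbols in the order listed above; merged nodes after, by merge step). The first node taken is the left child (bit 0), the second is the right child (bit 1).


Huffman tree construction:
Step 1: Merge E(8) + J(9) = 17
Step 2: Merge (E+J)(17) + B(27) = 44
Read each symbol's code off the tree from the root (left child = 0, right child = 1).

Codes:
  B: 1 (length 1)
  E: 00 (length 2)
  J: 01 (length 2)
Average code length: 61/44 = 1.3864 bits/symbol


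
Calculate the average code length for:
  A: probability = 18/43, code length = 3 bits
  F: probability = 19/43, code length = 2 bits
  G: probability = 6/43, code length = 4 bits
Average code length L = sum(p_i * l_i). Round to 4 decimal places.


Weighted contributions p_i * l_i:
  A: (18/43) * 3 = 54/43
  F: (19/43) * 2 = 38/43
  G: (6/43) * 4 = 24/43
Sum = (54 + 38 + 24)/43 = 116/43

L = 116/43 = 2.6977 bits/symbol


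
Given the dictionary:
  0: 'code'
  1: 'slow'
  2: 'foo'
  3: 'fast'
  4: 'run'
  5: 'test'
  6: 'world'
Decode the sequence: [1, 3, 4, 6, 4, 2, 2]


Look up each index in the dictionary:
  1 -> 'slow'
  3 -> 'fast'
  4 -> 'run'
  6 -> 'world'
  4 -> 'run'
  2 -> 'foo'
  2 -> 'foo'

Decoded: "slow fast run world run foo foo"


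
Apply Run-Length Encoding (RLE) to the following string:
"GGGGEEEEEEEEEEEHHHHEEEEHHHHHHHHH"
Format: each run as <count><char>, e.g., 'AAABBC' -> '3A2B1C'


Scanning runs left to right:
  i=0: run of 'G' x 4 -> '4G'
  i=4: run of 'E' x 11 -> '11E'
  i=15: run of 'H' x 4 -> '4H'
  i=19: run of 'E' x 4 -> '4E'
  i=23: run of 'H' x 9 -> '9H'

RLE = 4G11E4H4E9H


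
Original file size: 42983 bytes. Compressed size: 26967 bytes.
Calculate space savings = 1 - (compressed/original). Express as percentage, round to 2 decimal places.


ratio = compressed/original = 26967/42983 = 0.627388
savings = 1 - ratio = 1 - 0.627388 = 0.372612
as a percentage: 0.372612 * 100 = 37.26%

Space savings = 1 - 26967/42983 = 37.26%


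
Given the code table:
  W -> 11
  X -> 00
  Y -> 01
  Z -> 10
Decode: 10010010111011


Decoding:
10 -> Z
01 -> Y
00 -> X
10 -> Z
11 -> W
10 -> Z
11 -> W


Result: ZYXZWZW


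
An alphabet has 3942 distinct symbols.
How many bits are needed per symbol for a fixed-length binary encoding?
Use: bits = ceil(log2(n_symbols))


log2(3942) = 11.9447
Bracket: 2^11 = 2048 < 3942 <= 2^12 = 4096
So ceil(log2(3942)) = 12

bits = ceil(log2(3942)) = ceil(11.9447) = 12 bits


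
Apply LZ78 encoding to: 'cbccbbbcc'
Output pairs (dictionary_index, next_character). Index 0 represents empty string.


LZ78 encoding steps:
Dictionary: {0: ''}
Step 1: w='' (idx 0), next='c' -> output (0, 'c'), add 'c' as idx 1
Step 2: w='' (idx 0), next='b' -> output (0, 'b'), add 'b' as idx 2
Step 3: w='c' (idx 1), next='c' -> output (1, 'c'), add 'cc' as idx 3
Step 4: w='b' (idx 2), next='b' -> output (2, 'b'), add 'bb' as idx 4
Step 5: w='b' (idx 2), next='c' -> output (2, 'c'), add 'bc' as idx 5
Step 6: w='c' (idx 1), end of input -> output (1, '')


Encoded: [(0, 'c'), (0, 'b'), (1, 'c'), (2, 'b'), (2, 'c'), (1, '')]


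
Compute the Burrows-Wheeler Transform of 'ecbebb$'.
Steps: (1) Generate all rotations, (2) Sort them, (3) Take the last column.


Rotations (sorted):
  0: $ecbebb -> last char: b
  1: b$ecbeb -> last char: b
  2: bb$ecbe -> last char: e
  3: bebb$ec -> last char: c
  4: cbebb$e -> last char: e
  5: ebb$ecb -> last char: b
  6: ecbebb$ -> last char: $


BWT = bbeceb$


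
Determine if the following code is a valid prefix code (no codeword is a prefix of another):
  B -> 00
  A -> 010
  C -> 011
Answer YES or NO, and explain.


Checking each pair (does one codeword prefix another?):
  B='00' vs A='010': no prefix
  B='00' vs C='011': no prefix
  A='010' vs B='00': no prefix
  A='010' vs C='011': no prefix
  C='011' vs B='00': no prefix
  C='011' vs A='010': no prefix
No violation found over all pairs.

YES -- this is a valid prefix code. No codeword is a prefix of any other codeword.


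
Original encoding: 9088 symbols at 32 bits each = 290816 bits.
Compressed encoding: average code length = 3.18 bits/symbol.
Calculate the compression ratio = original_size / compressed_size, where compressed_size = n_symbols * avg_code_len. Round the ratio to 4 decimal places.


original_size = n_symbols * orig_bits = 9088 * 32 = 290816 bits
compressed_size = n_symbols * avg_code_len = 9088 * 3.18 = 28899.84 bits
ratio = original_size / compressed_size = 290816 / 28899.84 = 10.0629

Compression ratio = 10.0629


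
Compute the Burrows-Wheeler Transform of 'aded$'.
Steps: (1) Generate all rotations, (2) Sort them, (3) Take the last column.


Rotations (sorted):
  0: $aded -> last char: d
  1: aded$ -> last char: $
  2: d$ade -> last char: e
  3: ded$a -> last char: a
  4: ed$ad -> last char: d


BWT = d$ead


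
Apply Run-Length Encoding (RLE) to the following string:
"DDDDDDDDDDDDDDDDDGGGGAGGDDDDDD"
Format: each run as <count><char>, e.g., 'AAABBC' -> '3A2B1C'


Scanning runs left to right:
  i=0: run of 'D' x 17 -> '17D'
  i=17: run of 'G' x 4 -> '4G'
  i=21: run of 'A' x 1 -> '1A'
  i=22: run of 'G' x 2 -> '2G'
  i=24: run of 'D' x 6 -> '6D'

RLE = 17D4G1A2G6D


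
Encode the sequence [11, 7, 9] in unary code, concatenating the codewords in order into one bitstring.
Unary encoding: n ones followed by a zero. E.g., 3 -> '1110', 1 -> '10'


Encode each number as n ones followed by a terminating 0:
  11 -> 111111111110 (12 bits)
  7 -> 11111110 (8 bits)
  9 -> 1111111110 (10 bits)
Total length = 12 + 8 + 10 = 30 bits.

Unary([11, 7, 9]) = 111111111110111111101111111110 (30 bits)


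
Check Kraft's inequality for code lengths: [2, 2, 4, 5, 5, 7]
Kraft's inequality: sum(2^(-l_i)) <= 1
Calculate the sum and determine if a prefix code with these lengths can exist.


Sum = 2^(-2) + 2^(-2) + 2^(-4) + 2^(-5) + 2^(-5) + 2^(-7)
    = 0.25 + 0.25 + 0.0625 + 0.03125 + 0.03125 + 0.0078125
    = 81/128 = 0.6328125
Since 0.6328125 <= 1, Kraft's inequality IS satisfied.
A prefix code with these lengths CAN exist.

Kraft sum = 0.6328125. Satisfied.


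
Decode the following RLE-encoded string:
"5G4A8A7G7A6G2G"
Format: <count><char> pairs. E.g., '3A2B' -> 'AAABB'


Expanding each <count><char> pair:
  5G -> 'GGGGG'
  4A -> 'AAAA'
  8A -> 'AAAAAAAA'
  7G -> 'GGGGGGG'
  7A -> 'AAAAAAA'
  6G -> 'GGGGGG'
  2G -> 'GG'

Decoded = GGGGGAAAAAAAAAAAAGGGGGGGAAAAAAAGGGGGGGG


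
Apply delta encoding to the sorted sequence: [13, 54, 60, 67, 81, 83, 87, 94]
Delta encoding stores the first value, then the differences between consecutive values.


First value: 13
Deltas:
  54 - 13 = 41
  60 - 54 = 6
  67 - 60 = 7
  81 - 67 = 14
  83 - 81 = 2
  87 - 83 = 4
  94 - 87 = 7


Delta encoded: [13, 41, 6, 7, 14, 2, 4, 7]


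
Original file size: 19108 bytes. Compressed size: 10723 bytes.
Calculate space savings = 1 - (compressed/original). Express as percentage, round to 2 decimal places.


ratio = compressed/original = 10723/19108 = 0.561179
savings = 1 - ratio = 1 - 0.561179 = 0.438821
as a percentage: 0.438821 * 100 = 43.88%

Space savings = 1 - 10723/19108 = 43.88%


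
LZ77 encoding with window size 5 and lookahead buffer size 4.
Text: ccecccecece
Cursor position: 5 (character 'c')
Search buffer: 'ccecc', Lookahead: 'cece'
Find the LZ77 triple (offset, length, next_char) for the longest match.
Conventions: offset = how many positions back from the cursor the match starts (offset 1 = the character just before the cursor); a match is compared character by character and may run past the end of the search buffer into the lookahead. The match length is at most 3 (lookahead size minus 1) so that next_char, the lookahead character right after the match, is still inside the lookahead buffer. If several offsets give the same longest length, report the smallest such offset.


Try each offset into the search buffer:
  offset=1 (pos 4, char 'c'): match length 1
  offset=2 (pos 3, char 'c'): match length 1
  offset=3 (pos 2, char 'e'): match length 0
  offset=4 (pos 1, char 'c'): match length 3
  offset=5 (pos 0, char 'c'): match length 1
Longest match has length 3 at offset 4.
next_char = character at position 5 + 3 = 8 -> 'e'

Best match: offset=4, length=3 (matching 'cec' starting at position 1)
LZ77 triple: (4, 3, 'e')


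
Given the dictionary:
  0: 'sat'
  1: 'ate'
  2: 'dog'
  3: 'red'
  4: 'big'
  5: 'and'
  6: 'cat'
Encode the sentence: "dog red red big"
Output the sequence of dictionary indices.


Look up each word in the dictionary:
  'dog' -> 2
  'red' -> 3
  'red' -> 3
  'big' -> 4

Encoded: [2, 3, 3, 4]


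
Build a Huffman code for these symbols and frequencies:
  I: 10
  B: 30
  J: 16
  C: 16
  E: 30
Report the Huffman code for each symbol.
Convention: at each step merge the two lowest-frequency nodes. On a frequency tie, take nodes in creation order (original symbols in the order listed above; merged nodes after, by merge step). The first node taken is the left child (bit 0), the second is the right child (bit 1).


Huffman tree construction:
Step 1: Merge I(10) + J(16) = 26
Step 2: Merge C(16) + (I+J)(26) = 42
Step 3: Merge B(30) + E(30) = 60
Step 4: Merge (C+(I+J))(42) + (B+E)(60) = 102
Read each symbol's code off the tree from the root (left child = 0, right child = 1).

Codes:
  I: 010 (length 3)
  B: 10 (length 2)
  J: 011 (length 3)
  C: 00 (length 2)
  E: 11 (length 2)
Average code length: 230/102 = 2.2549 bits/symbol


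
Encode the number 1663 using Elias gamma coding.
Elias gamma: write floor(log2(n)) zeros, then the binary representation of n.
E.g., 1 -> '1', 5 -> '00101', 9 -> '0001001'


num_bits = floor(log2(1663)) + 1 = 11
leading_zeros = num_bits - 1 = 10
binary(1663) = 11001111111

Elias gamma(1663) = '0000000000' + '11001111111' = 000000000011001111111 (21 bits)


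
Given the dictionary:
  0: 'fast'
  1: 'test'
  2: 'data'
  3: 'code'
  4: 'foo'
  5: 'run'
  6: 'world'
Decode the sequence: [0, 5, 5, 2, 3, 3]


Look up each index in the dictionary:
  0 -> 'fast'
  5 -> 'run'
  5 -> 'run'
  2 -> 'data'
  3 -> 'code'
  3 -> 'code'

Decoded: "fast run run data code code"


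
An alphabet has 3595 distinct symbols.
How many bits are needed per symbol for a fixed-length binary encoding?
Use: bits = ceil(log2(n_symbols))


log2(3595) = 11.8118
Bracket: 2^11 = 2048 < 3595 <= 2^12 = 4096
So ceil(log2(3595)) = 12

bits = ceil(log2(3595)) = ceil(11.8118) = 12 bits


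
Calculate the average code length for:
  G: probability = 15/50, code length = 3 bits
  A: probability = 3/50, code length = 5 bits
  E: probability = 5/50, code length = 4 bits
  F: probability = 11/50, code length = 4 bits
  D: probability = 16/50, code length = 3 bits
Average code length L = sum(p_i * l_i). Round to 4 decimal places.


Weighted contributions p_i * l_i:
  G: (15/50) * 3 = 45/50
  A: (3/50) * 5 = 15/50
  E: (5/50) * 4 = 20/50
  F: (11/50) * 4 = 44/50
  D: (16/50) * 3 = 48/50
Sum = (45 + 15 + 20 + 44 + 48)/50 = 172/50

L = 172/50 = 3.4400 bits/symbol


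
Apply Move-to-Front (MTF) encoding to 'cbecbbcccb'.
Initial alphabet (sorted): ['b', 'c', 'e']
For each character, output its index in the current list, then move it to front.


MTF encoding:
'c': index 1 in ['b', 'c', 'e'] -> ['c', 'b', 'e']
'b': index 1 in ['c', 'b', 'e'] -> ['b', 'c', 'e']
'e': index 2 in ['b', 'c', 'e'] -> ['e', 'b', 'c']
'c': index 2 in ['e', 'b', 'c'] -> ['c', 'e', 'b']
'b': index 2 in ['c', 'e', 'b'] -> ['b', 'c', 'e']
'b': index 0 in ['b', 'c', 'e'] -> ['b', 'c', 'e']
'c': index 1 in ['b', 'c', 'e'] -> ['c', 'b', 'e']
'c': index 0 in ['c', 'b', 'e'] -> ['c', 'b', 'e']
'c': index 0 in ['c', 'b', 'e'] -> ['c', 'b', 'e']
'b': index 1 in ['c', 'b', 'e'] -> ['b', 'c', 'e']


Output: [1, 1, 2, 2, 2, 0, 1, 0, 0, 1]


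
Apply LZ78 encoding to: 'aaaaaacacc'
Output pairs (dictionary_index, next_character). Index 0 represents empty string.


LZ78 encoding steps:
Dictionary: {0: ''}
Step 1: w='' (idx 0), next='a' -> output (0, 'a'), add 'a' as idx 1
Step 2: w='a' (idx 1), next='a' -> output (1, 'a'), add 'aa' as idx 2
Step 3: w='aa' (idx 2), next='a' -> output (2, 'a'), add 'aaa' as idx 3
Step 4: w='' (idx 0), next='c' -> output (0, 'c'), add 'c' as idx 4
Step 5: w='a' (idx 1), next='c' -> output (1, 'c'), add 'ac' as idx 5
Step 6: w='c' (idx 4), end of input -> output (4, '')


Encoded: [(0, 'a'), (1, 'a'), (2, 'a'), (0, 'c'), (1, 'c'), (4, '')]


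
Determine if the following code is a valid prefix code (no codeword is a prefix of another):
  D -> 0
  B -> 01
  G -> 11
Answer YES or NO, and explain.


Checking each pair (does one codeword prefix another?):
  D='0' vs B='01': prefix -- VIOLATION

NO -- this is NOT a valid prefix code. D (0) is a prefix of B (01).


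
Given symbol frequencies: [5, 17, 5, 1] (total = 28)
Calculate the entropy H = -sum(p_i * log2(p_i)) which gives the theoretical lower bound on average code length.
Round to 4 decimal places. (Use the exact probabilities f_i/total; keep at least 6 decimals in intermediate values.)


Per-symbol terms -p_i * log2(p_i) with p_i = f_i/28:
  p = 5/28 = 0.178571: log2(p) = -2.485427, -p*log2(p) = 0.443826
  p = 17/28 = 0.607143: log2(p) = -0.719892, -p*log2(p) = 0.437077
  p = 5/28 = 0.178571: log2(p) = -2.485427, -p*log2(p) = 0.443826
  p = 1/28 = 0.035714: log2(p) = -4.807355, -p*log2(p) = 0.171691
H = 0.443826 + 0.437077 + 0.443826 + 0.171691 = 1.496420

H = 1.4964 bits/symbol


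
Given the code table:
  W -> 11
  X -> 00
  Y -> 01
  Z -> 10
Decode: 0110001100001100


Decoding:
01 -> Y
10 -> Z
00 -> X
11 -> W
00 -> X
00 -> X
11 -> W
00 -> X


Result: YZXWXXWX


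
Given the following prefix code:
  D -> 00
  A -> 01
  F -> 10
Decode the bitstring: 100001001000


Decoding step by step:
Bits 10 -> F
Bits 00 -> D
Bits 01 -> A
Bits 00 -> D
Bits 10 -> F
Bits 00 -> D


Decoded message: FDADFD


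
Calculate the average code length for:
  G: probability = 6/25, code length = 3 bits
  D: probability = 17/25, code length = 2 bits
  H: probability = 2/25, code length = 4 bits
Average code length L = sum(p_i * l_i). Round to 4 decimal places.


Weighted contributions p_i * l_i:
  G: (6/25) * 3 = 18/25
  D: (17/25) * 2 = 34/25
  H: (2/25) * 4 = 8/25
Sum = (18 + 34 + 8)/25 = 60/25

L = 60/25 = 2.4000 bits/symbol


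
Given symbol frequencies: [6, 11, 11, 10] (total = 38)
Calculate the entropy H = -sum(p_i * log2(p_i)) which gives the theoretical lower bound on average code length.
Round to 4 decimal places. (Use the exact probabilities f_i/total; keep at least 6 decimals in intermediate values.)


Per-symbol terms -p_i * log2(p_i) with p_i = f_i/38:
  p = 6/38 = 0.157895: log2(p) = -2.662965, -p*log2(p) = 0.420468
  p = 11/38 = 0.289474: log2(p) = -1.788496, -p*log2(p) = 0.517722
  p = 11/38 = 0.289474: log2(p) = -1.788496, -p*log2(p) = 0.517722
  p = 10/38 = 0.263158: log2(p) = -1.925999, -p*log2(p) = 0.506842
H = 0.420468 + 0.517722 + 0.517722 + 0.506842 = 1.962754

H = 1.9628 bits/symbol


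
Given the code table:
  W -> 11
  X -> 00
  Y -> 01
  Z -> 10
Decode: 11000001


Decoding:
11 -> W
00 -> X
00 -> X
01 -> Y


Result: WXXY


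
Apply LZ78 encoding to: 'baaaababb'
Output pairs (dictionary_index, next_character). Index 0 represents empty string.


LZ78 encoding steps:
Dictionary: {0: ''}
Step 1: w='' (idx 0), next='b' -> output (0, 'b'), add 'b' as idx 1
Step 2: w='' (idx 0), next='a' -> output (0, 'a'), add 'a' as idx 2
Step 3: w='a' (idx 2), next='a' -> output (2, 'a'), add 'aa' as idx 3
Step 4: w='a' (idx 2), next='b' -> output (2, 'b'), add 'ab' as idx 4
Step 5: w='ab' (idx 4), next='b' -> output (4, 'b'), add 'abb' as idx 5


Encoded: [(0, 'b'), (0, 'a'), (2, 'a'), (2, 'b'), (4, 'b')]


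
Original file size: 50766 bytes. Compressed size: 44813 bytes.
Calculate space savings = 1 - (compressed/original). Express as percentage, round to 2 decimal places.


ratio = compressed/original = 44813/50766 = 0.882736
savings = 1 - ratio = 1 - 0.882736 = 0.117264
as a percentage: 0.117264 * 100 = 11.73%

Space savings = 1 - 44813/50766 = 11.73%


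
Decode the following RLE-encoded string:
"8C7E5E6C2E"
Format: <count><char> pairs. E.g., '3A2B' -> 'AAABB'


Expanding each <count><char> pair:
  8C -> 'CCCCCCCC'
  7E -> 'EEEEEEE'
  5E -> 'EEEEE'
  6C -> 'CCCCCC'
  2E -> 'EE'

Decoded = CCCCCCCCEEEEEEEEEEEECCCCCCEE


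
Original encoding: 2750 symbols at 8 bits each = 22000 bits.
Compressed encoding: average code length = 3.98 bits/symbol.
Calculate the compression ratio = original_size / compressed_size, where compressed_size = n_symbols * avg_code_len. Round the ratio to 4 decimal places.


original_size = n_symbols * orig_bits = 2750 * 8 = 22000 bits
compressed_size = n_symbols * avg_code_len = 2750 * 3.98 = 10945.0 bits
ratio = original_size / compressed_size = 22000 / 10945.0 = 2.0101

Compression ratio = 2.0101


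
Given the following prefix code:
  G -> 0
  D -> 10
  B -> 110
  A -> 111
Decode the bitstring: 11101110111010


Decoding step by step:
Bits 111 -> A
Bits 0 -> G
Bits 111 -> A
Bits 0 -> G
Bits 111 -> A
Bits 0 -> G
Bits 10 -> D


Decoded message: AGAGAGD


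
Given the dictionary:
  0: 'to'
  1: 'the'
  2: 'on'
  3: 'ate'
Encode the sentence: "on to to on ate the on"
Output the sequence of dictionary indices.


Look up each word in the dictionary:
  'on' -> 2
  'to' -> 0
  'to' -> 0
  'on' -> 2
  'ate' -> 3
  'the' -> 1
  'on' -> 2

Encoded: [2, 0, 0, 2, 3, 1, 2]


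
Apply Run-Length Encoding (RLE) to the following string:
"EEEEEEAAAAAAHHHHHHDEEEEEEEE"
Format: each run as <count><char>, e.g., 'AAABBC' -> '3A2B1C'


Scanning runs left to right:
  i=0: run of 'E' x 6 -> '6E'
  i=6: run of 'A' x 6 -> '6A'
  i=12: run of 'H' x 6 -> '6H'
  i=18: run of 'D' x 1 -> '1D'
  i=19: run of 'E' x 8 -> '8E'

RLE = 6E6A6H1D8E


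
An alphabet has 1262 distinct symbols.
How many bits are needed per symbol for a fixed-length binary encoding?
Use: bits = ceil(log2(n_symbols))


log2(1262) = 10.3015
Bracket: 2^10 = 1024 < 1262 <= 2^11 = 2048
So ceil(log2(1262)) = 11

bits = ceil(log2(1262)) = ceil(10.3015) = 11 bits


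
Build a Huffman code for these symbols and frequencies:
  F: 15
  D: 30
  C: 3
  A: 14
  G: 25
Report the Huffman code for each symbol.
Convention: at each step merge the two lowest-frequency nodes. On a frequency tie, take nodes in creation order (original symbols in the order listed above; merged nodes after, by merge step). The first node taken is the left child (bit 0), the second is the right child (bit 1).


Huffman tree construction:
Step 1: Merge C(3) + A(14) = 17
Step 2: Merge F(15) + (C+A)(17) = 32
Step 3: Merge G(25) + D(30) = 55
Step 4: Merge (F+(C+A))(32) + (G+D)(55) = 87
Read each symbol's code off the tree from the root (left child = 0, right child = 1).

Codes:
  F: 00 (length 2)
  D: 11 (length 2)
  C: 010 (length 3)
  A: 011 (length 3)
  G: 10 (length 2)
Average code length: 191/87 = 2.1954 bits/symbol


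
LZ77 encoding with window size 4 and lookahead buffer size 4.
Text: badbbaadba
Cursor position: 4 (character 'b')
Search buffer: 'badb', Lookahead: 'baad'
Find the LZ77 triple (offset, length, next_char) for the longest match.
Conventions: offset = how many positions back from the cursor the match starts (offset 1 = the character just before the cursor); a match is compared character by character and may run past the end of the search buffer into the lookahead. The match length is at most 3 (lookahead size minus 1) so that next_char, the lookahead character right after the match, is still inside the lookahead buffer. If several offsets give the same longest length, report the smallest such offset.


Try each offset into the search buffer:
  offset=1 (pos 3, char 'b'): match length 1
  offset=2 (pos 2, char 'd'): match length 0
  offset=3 (pos 1, char 'a'): match length 0
  offset=4 (pos 0, char 'b'): match length 2
Longest match has length 2 at offset 4.
next_char = character at position 4 + 2 = 6 -> 'a'

Best match: offset=4, length=2 (matching 'ba' starting at position 0)
LZ77 triple: (4, 2, 'a')


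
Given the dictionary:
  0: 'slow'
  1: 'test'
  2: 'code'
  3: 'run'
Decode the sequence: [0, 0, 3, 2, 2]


Look up each index in the dictionary:
  0 -> 'slow'
  0 -> 'slow'
  3 -> 'run'
  2 -> 'code'
  2 -> 'code'

Decoded: "slow slow run code code"


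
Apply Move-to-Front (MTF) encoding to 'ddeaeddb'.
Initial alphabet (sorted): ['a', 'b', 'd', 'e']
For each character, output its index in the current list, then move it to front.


MTF encoding:
'd': index 2 in ['a', 'b', 'd', 'e'] -> ['d', 'a', 'b', 'e']
'd': index 0 in ['d', 'a', 'b', 'e'] -> ['d', 'a', 'b', 'e']
'e': index 3 in ['d', 'a', 'b', 'e'] -> ['e', 'd', 'a', 'b']
'a': index 2 in ['e', 'd', 'a', 'b'] -> ['a', 'e', 'd', 'b']
'e': index 1 in ['a', 'e', 'd', 'b'] -> ['e', 'a', 'd', 'b']
'd': index 2 in ['e', 'a', 'd', 'b'] -> ['d', 'e', 'a', 'b']
'd': index 0 in ['d', 'e', 'a', 'b'] -> ['d', 'e', 'a', 'b']
'b': index 3 in ['d', 'e', 'a', 'b'] -> ['b', 'd', 'e', 'a']


Output: [2, 0, 3, 2, 1, 2, 0, 3]


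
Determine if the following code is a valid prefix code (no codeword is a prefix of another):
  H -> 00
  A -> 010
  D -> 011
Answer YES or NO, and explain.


Checking each pair (does one codeword prefix another?):
  H='00' vs A='010': no prefix
  H='00' vs D='011': no prefix
  A='010' vs H='00': no prefix
  A='010' vs D='011': no prefix
  D='011' vs H='00': no prefix
  D='011' vs A='010': no prefix
No violation found over all pairs.

YES -- this is a valid prefix code. No codeword is a prefix of any other codeword.


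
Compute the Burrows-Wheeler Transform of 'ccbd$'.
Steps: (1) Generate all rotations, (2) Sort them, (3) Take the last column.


Rotations (sorted):
  0: $ccbd -> last char: d
  1: bd$cc -> last char: c
  2: cbd$c -> last char: c
  3: ccbd$ -> last char: $
  4: d$ccb -> last char: b


BWT = dcc$b


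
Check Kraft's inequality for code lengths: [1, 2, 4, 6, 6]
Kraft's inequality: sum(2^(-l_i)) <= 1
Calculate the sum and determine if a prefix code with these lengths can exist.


Sum = 2^(-1) + 2^(-2) + 2^(-4) + 2^(-6) + 2^(-6)
    = 0.5 + 0.25 + 0.0625 + 0.015625 + 0.015625
    = 54/64 = 0.84375
Since 0.84375 <= 1, Kraft's inequality IS satisfied.
A prefix code with these lengths CAN exist.

Kraft sum = 0.84375. Satisfied.


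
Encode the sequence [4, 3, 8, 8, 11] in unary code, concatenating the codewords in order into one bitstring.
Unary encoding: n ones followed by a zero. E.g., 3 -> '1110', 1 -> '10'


Encode each number as n ones followed by a terminating 0:
  4 -> 11110 (5 bits)
  3 -> 1110 (4 bits)
  8 -> 111111110 (9 bits)
  8 -> 111111110 (9 bits)
  11 -> 111111111110 (12 bits)
Total length = 5 + 4 + 9 + 9 + 12 = 39 bits.

Unary([4, 3, 8, 8, 11]) = 111101110111111110111111110111111111110 (39 bits)


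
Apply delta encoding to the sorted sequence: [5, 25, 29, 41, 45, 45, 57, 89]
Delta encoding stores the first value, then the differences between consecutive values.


First value: 5
Deltas:
  25 - 5 = 20
  29 - 25 = 4
  41 - 29 = 12
  45 - 41 = 4
  45 - 45 = 0
  57 - 45 = 12
  89 - 57 = 32


Delta encoded: [5, 20, 4, 12, 4, 0, 12, 32]


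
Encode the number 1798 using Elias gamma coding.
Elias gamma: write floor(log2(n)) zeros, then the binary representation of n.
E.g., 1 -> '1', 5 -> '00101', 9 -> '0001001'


num_bits = floor(log2(1798)) + 1 = 11
leading_zeros = num_bits - 1 = 10
binary(1798) = 11100000110

Elias gamma(1798) = '0000000000' + '11100000110' = 000000000011100000110 (21 bits)


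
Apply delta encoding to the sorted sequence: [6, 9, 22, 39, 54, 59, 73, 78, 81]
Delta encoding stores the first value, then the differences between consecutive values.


First value: 6
Deltas:
  9 - 6 = 3
  22 - 9 = 13
  39 - 22 = 17
  54 - 39 = 15
  59 - 54 = 5
  73 - 59 = 14
  78 - 73 = 5
  81 - 78 = 3


Delta encoded: [6, 3, 13, 17, 15, 5, 14, 5, 3]


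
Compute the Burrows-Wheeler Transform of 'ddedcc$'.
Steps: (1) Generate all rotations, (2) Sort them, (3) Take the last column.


Rotations (sorted):
  0: $ddedcc -> last char: c
  1: c$ddedc -> last char: c
  2: cc$dded -> last char: d
  3: dcc$dde -> last char: e
  4: ddedcc$ -> last char: $
  5: dedcc$d -> last char: d
  6: edcc$dd -> last char: d


BWT = ccde$dd


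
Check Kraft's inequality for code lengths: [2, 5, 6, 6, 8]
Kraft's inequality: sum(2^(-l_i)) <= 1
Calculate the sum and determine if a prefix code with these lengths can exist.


Sum = 2^(-2) + 2^(-5) + 2^(-6) + 2^(-6) + 2^(-8)
    = 0.25 + 0.03125 + 0.015625 + 0.015625 + 0.00390625
    = 81/256 = 0.31640625
Since 0.31640625 <= 1, Kraft's inequality IS satisfied.
A prefix code with these lengths CAN exist.

Kraft sum = 0.31640625. Satisfied.


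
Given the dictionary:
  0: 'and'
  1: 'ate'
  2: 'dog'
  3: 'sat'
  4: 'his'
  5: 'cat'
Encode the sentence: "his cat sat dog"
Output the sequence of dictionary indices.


Look up each word in the dictionary:
  'his' -> 4
  'cat' -> 5
  'sat' -> 3
  'dog' -> 2

Encoded: [4, 5, 3, 2]


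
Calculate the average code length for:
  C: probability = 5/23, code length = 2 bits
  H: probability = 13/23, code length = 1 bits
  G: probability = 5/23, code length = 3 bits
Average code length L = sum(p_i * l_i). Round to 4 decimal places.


Weighted contributions p_i * l_i:
  C: (5/23) * 2 = 10/23
  H: (13/23) * 1 = 13/23
  G: (5/23) * 3 = 15/23
Sum = (10 + 13 + 15)/23 = 38/23

L = 38/23 = 1.6522 bits/symbol


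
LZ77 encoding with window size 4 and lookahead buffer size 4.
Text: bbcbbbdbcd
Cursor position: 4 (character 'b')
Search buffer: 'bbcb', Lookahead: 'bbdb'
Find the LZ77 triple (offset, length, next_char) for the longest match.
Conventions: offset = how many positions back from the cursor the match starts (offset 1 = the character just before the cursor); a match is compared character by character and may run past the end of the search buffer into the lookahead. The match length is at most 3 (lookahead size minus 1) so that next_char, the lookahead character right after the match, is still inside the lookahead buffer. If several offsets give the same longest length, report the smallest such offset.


Try each offset into the search buffer:
  offset=1 (pos 3, char 'b'): match length 2
  offset=2 (pos 2, char 'c'): match length 0
  offset=3 (pos 1, char 'b'): match length 1
  offset=4 (pos 0, char 'b'): match length 2
Longest match has length 2, found at offsets 1, 4; take the smallest, offset 1.
next_char = character at position 4 + 2 = 6 -> 'd'

Best match: offset=1, length=2 (matching 'bb' starting at position 3)
LZ77 triple: (1, 2, 'd')


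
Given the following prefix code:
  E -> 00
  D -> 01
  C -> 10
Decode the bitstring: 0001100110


Decoding step by step:
Bits 00 -> E
Bits 01 -> D
Bits 10 -> C
Bits 01 -> D
Bits 10 -> C


Decoded message: EDCDC


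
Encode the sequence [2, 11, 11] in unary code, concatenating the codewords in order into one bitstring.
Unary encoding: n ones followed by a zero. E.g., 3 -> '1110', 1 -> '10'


Encode each number as n ones followed by a terminating 0:
  2 -> 110 (3 bits)
  11 -> 111111111110 (12 bits)
  11 -> 111111111110 (12 bits)
Total length = 3 + 12 + 12 = 27 bits.

Unary([2, 11, 11]) = 110111111111110111111111110 (27 bits)


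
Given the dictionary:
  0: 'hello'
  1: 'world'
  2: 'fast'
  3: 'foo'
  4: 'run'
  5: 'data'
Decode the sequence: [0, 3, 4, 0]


Look up each index in the dictionary:
  0 -> 'hello'
  3 -> 'foo'
  4 -> 'run'
  0 -> 'hello'

Decoded: "hello foo run hello"


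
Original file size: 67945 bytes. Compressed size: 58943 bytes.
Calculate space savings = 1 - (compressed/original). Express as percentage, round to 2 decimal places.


ratio = compressed/original = 58943/67945 = 0.86751
savings = 1 - ratio = 1 - 0.86751 = 0.13249
as a percentage: 0.13249 * 100 = 13.25%

Space savings = 1 - 58943/67945 = 13.25%


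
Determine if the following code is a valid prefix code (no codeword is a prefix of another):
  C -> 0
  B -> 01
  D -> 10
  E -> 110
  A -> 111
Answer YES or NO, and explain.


Checking each pair (does one codeword prefix another?):
  C='0' vs B='01': prefix -- VIOLATION

NO -- this is NOT a valid prefix code. C (0) is a prefix of B (01).


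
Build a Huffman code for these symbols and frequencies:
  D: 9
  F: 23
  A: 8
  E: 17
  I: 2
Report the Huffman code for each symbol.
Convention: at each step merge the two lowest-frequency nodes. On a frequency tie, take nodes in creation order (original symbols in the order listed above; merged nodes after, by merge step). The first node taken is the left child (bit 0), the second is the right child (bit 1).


Huffman tree construction:
Step 1: Merge I(2) + A(8) = 10
Step 2: Merge D(9) + (I+A)(10) = 19
Step 3: Merge E(17) + (D+(I+A))(19) = 36
Step 4: Merge F(23) + (E+(D+(I+A)))(36) = 59
Read each symbol's code off the tree from the root (left child = 0, right child = 1).

Codes:
  D: 110 (length 3)
  F: 0 (length 1)
  A: 1111 (length 4)
  E: 10 (length 2)
  I: 1110 (length 4)
Average code length: 124/59 = 2.1017 bits/symbol


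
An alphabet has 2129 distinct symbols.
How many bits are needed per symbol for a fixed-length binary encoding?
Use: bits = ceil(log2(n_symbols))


log2(2129) = 11.056
Bracket: 2^11 = 2048 < 2129 <= 2^12 = 4096
So ceil(log2(2129)) = 12

bits = ceil(log2(2129)) = ceil(11.056) = 12 bits


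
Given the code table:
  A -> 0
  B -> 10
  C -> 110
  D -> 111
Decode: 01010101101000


Decoding:
0 -> A
10 -> B
10 -> B
10 -> B
110 -> C
10 -> B
0 -> A
0 -> A


Result: ABBBCBAA


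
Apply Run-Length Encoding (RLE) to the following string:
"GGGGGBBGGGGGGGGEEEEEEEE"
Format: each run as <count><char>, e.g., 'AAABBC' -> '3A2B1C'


Scanning runs left to right:
  i=0: run of 'G' x 5 -> '5G'
  i=5: run of 'B' x 2 -> '2B'
  i=7: run of 'G' x 8 -> '8G'
  i=15: run of 'E' x 8 -> '8E'

RLE = 5G2B8G8E


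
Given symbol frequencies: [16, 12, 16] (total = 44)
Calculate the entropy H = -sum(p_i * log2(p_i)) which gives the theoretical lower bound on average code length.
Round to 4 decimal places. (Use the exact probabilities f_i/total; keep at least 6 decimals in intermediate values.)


Per-symbol terms -p_i * log2(p_i) with p_i = f_i/44:
  p = 16/44 = 0.363636: log2(p) = -1.459432, -p*log2(p) = 0.530702
  p = 12/44 = 0.272727: log2(p) = -1.874469, -p*log2(p) = 0.511219
  p = 16/44 = 0.363636: log2(p) = -1.459432, -p*log2(p) = 0.530702
H = 0.530702 + 0.511219 + 0.530702 = 1.572623

H = 1.5726 bits/symbol


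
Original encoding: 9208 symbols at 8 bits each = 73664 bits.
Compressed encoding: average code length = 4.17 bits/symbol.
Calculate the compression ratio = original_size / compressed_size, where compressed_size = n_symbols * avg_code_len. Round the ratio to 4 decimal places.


original_size = n_symbols * orig_bits = 9208 * 8 = 73664 bits
compressed_size = n_symbols * avg_code_len = 9208 * 4.17 = 38397.36 bits
ratio = original_size / compressed_size = 73664 / 38397.36 = 1.9185

Compression ratio = 1.9185


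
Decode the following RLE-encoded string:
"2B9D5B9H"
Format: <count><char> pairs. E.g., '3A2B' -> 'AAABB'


Expanding each <count><char> pair:
  2B -> 'BB'
  9D -> 'DDDDDDDDD'
  5B -> 'BBBBB'
  9H -> 'HHHHHHHHH'

Decoded = BBDDDDDDDDDBBBBBHHHHHHHHH


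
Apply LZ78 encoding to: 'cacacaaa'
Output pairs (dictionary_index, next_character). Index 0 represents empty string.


LZ78 encoding steps:
Dictionary: {0: ''}
Step 1: w='' (idx 0), next='c' -> output (0, 'c'), add 'c' as idx 1
Step 2: w='' (idx 0), next='a' -> output (0, 'a'), add 'a' as idx 2
Step 3: w='c' (idx 1), next='a' -> output (1, 'a'), add 'ca' as idx 3
Step 4: w='ca' (idx 3), next='a' -> output (3, 'a'), add 'caa' as idx 4
Step 5: w='a' (idx 2), end of input -> output (2, '')


Encoded: [(0, 'c'), (0, 'a'), (1, 'a'), (3, 'a'), (2, '')]


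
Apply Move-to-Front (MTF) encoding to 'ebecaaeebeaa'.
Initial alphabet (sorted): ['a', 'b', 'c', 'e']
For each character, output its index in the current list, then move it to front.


MTF encoding:
'e': index 3 in ['a', 'b', 'c', 'e'] -> ['e', 'a', 'b', 'c']
'b': index 2 in ['e', 'a', 'b', 'c'] -> ['b', 'e', 'a', 'c']
'e': index 1 in ['b', 'e', 'a', 'c'] -> ['e', 'b', 'a', 'c']
'c': index 3 in ['e', 'b', 'a', 'c'] -> ['c', 'e', 'b', 'a']
'a': index 3 in ['c', 'e', 'b', 'a'] -> ['a', 'c', 'e', 'b']
'a': index 0 in ['a', 'c', 'e', 'b'] -> ['a', 'c', 'e', 'b']
'e': index 2 in ['a', 'c', 'e', 'b'] -> ['e', 'a', 'c', 'b']
'e': index 0 in ['e', 'a', 'c', 'b'] -> ['e', 'a', 'c', 'b']
'b': index 3 in ['e', 'a', 'c', 'b'] -> ['b', 'e', 'a', 'c']
'e': index 1 in ['b', 'e', 'a', 'c'] -> ['e', 'b', 'a', 'c']
'a': index 2 in ['e', 'b', 'a', 'c'] -> ['a', 'e', 'b', 'c']
'a': index 0 in ['a', 'e', 'b', 'c'] -> ['a', 'e', 'b', 'c']


Output: [3, 2, 1, 3, 3, 0, 2, 0, 3, 1, 2, 0]


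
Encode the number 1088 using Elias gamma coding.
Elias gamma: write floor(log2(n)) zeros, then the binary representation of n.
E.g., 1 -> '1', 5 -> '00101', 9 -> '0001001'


num_bits = floor(log2(1088)) + 1 = 11
leading_zeros = num_bits - 1 = 10
binary(1088) = 10001000000

Elias gamma(1088) = '0000000000' + '10001000000' = 000000000010001000000 (21 bits)


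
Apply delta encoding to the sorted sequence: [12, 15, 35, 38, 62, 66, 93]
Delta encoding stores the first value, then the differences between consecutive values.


First value: 12
Deltas:
  15 - 12 = 3
  35 - 15 = 20
  38 - 35 = 3
  62 - 38 = 24
  66 - 62 = 4
  93 - 66 = 27


Delta encoded: [12, 3, 20, 3, 24, 4, 27]


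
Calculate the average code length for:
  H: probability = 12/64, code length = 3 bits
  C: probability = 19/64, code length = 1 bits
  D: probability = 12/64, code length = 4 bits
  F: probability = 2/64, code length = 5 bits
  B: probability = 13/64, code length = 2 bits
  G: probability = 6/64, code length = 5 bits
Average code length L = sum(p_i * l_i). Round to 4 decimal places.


Weighted contributions p_i * l_i:
  H: (12/64) * 3 = 36/64
  C: (19/64) * 1 = 19/64
  D: (12/64) * 4 = 48/64
  F: (2/64) * 5 = 10/64
  B: (13/64) * 2 = 26/64
  G: (6/64) * 5 = 30/64
Sum = (36 + 19 + 48 + 10 + 26 + 30)/64 = 169/64

L = 169/64 = 2.6406 bits/symbol


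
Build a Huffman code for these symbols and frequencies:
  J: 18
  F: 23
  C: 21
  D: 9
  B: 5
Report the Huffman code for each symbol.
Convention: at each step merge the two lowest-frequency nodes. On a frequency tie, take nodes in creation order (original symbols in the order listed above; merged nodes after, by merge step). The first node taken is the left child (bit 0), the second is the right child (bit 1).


Huffman tree construction:
Step 1: Merge B(5) + D(9) = 14
Step 2: Merge (B+D)(14) + J(18) = 32
Step 3: Merge C(21) + F(23) = 44
Step 4: Merge ((B+D)+J)(32) + (C+F)(44) = 76
Read each symbol's code off the tree from the root (left child = 0, right child = 1).

Codes:
  J: 01 (length 2)
  F: 11 (length 2)
  C: 10 (length 2)
  D: 001 (length 3)
  B: 000 (length 3)
Average code length: 166/76 = 2.1842 bits/symbol


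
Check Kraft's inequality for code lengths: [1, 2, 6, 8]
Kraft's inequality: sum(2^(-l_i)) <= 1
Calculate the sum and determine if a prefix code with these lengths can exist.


Sum = 2^(-1) + 2^(-2) + 2^(-6) + 2^(-8)
    = 0.5 + 0.25 + 0.015625 + 0.00390625
    = 197/256 = 0.76953125
Since 0.76953125 <= 1, Kraft's inequality IS satisfied.
A prefix code with these lengths CAN exist.

Kraft sum = 0.76953125. Satisfied.


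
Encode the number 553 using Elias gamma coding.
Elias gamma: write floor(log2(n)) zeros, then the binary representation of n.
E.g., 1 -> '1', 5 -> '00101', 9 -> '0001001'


num_bits = floor(log2(553)) + 1 = 10
leading_zeros = num_bits - 1 = 9
binary(553) = 1000101001

Elias gamma(553) = '000000000' + '1000101001' = 0000000001000101001 (19 bits)


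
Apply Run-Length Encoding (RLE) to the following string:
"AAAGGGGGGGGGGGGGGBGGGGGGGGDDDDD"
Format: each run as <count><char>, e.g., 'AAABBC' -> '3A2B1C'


Scanning runs left to right:
  i=0: run of 'A' x 3 -> '3A'
  i=3: run of 'G' x 14 -> '14G'
  i=17: run of 'B' x 1 -> '1B'
  i=18: run of 'G' x 8 -> '8G'
  i=26: run of 'D' x 5 -> '5D'

RLE = 3A14G1B8G5D


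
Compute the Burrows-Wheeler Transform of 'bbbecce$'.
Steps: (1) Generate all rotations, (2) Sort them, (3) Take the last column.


Rotations (sorted):
  0: $bbbecce -> last char: e
  1: bbbecce$ -> last char: $
  2: bbecce$b -> last char: b
  3: becce$bb -> last char: b
  4: cce$bbbe -> last char: e
  5: ce$bbbec -> last char: c
  6: e$bbbecc -> last char: c
  7: ecce$bbb -> last char: b


BWT = e$bbeccb


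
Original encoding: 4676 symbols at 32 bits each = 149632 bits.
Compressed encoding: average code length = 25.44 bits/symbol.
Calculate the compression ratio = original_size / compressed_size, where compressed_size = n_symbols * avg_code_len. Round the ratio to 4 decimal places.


original_size = n_symbols * orig_bits = 4676 * 32 = 149632 bits
compressed_size = n_symbols * avg_code_len = 4676 * 25.44 = 118957.44 bits
ratio = original_size / compressed_size = 149632 / 118957.44 = 1.2579

Compression ratio = 1.2579


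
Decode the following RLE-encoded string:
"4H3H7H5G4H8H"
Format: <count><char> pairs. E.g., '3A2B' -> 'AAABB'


Expanding each <count><char> pair:
  4H -> 'HHHH'
  3H -> 'HHH'
  7H -> 'HHHHHHH'
  5G -> 'GGGGG'
  4H -> 'HHHH'
  8H -> 'HHHHHHHH'

Decoded = HHHHHHHHHHHHHHGGGGGHHHHHHHHHHHH


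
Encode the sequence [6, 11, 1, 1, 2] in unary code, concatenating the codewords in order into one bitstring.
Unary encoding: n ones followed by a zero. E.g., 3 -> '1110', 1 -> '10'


Encode each number as n ones followed by a terminating 0:
  6 -> 1111110 (7 bits)
  11 -> 111111111110 (12 bits)
  1 -> 10 (2 bits)
  1 -> 10 (2 bits)
  2 -> 110 (3 bits)
Total length = 7 + 12 + 2 + 2 + 3 = 26 bits.

Unary([6, 11, 1, 1, 2]) = 11111101111111111101010110 (26 bits)


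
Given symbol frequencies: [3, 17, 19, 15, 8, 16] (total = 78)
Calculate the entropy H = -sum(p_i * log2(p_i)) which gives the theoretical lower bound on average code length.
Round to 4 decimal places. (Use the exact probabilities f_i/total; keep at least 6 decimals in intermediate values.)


Per-symbol terms -p_i * log2(p_i) with p_i = f_i/78:
  p = 3/78 = 0.038462: log2(p) = -4.700440, -p*log2(p) = 0.180786
  p = 17/78 = 0.217949: log2(p) = -2.197939, -p*log2(p) = 0.479038
  p = 19/78 = 0.243590: log2(p) = -2.037475, -p*log2(p) = 0.496308
  p = 15/78 = 0.192308: log2(p) = -2.378512, -p*log2(p) = 0.457406
  p = 8/78 = 0.102564: log2(p) = -3.285402, -p*log2(p) = 0.336964
  p = 16/78 = 0.205128: log2(p) = -2.285402, -p*log2(p) = 0.468800
H = 0.180786 + 0.479038 + 0.496308 + 0.457406 + 0.336964 + 0.468800 = 2.419302

H = 2.4193 bits/symbol
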